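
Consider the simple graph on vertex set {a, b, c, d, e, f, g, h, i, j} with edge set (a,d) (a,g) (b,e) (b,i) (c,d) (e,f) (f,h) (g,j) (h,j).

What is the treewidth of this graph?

1

A width-1 tree decomposition is:
Bags: B1 = {b, i}  B2 = {b, e}  B3 = {e, f}  B4 = {f, h}  B5 = {h, j}  B6 = {g, j}  B7 = {a, g}  B8 = {a, d}  B9 = {c, d}
Tree: B1–B2, B2–B3, B3–B4, B4–B5, B5–B6, B6–B7, B7–B8, B8–B9
Every bag has size at most 2, so the width is 2 − 1 = 1 and tw(G) ≤ 1. G has an edge, so its treewidth is at least 1. Hence tw(G) = 1 exactly.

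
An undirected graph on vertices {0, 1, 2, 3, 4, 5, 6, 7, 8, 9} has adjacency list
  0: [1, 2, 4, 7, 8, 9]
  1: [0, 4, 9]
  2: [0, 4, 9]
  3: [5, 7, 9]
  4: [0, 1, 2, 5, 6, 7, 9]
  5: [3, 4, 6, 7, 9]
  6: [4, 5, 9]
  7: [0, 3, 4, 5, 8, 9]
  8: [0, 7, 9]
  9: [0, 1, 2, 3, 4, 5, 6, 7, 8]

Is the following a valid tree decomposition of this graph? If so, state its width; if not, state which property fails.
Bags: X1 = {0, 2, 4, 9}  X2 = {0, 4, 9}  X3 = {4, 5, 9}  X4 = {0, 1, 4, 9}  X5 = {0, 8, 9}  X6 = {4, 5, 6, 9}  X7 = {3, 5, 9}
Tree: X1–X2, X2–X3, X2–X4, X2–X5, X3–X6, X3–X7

A tree decomposition must satisfy three properties: every vertex lies in some bag; for every edge, both endpoints lie together in some bag; and for every vertex, the bags containing it form a connected subtree. Here vertex 7 appears in no bag, so the decomposition is invalid.

No — vertex 7 appears in no bag.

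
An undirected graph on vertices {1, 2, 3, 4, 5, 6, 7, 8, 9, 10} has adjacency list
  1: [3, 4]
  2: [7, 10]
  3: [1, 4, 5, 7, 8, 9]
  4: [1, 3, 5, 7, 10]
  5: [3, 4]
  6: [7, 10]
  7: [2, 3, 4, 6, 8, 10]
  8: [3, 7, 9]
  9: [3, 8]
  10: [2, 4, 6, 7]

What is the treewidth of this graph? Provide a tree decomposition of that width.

Treewidth 2.
Bags: B1 = {6, 7, 10}  B2 = {4, 7, 10}  B3 = {3, 4, 7}  B4 = {3, 7, 8}  B5 = {2, 7, 10}  B6 = {1, 3, 4}  B7 = {3, 8, 9}  B8 = {3, 4, 5}
Tree: B1–B2, B2–B3, B3–B4, B2–B5, B3–B6, B4–B7, B3–B8

Each bag holds 3 vertices, so the decomposition has width 2, which upper-bounds the treewidth. Conversely, {2, 7, 10} is a clique of size 3, and the vertices of any clique must share a bag in every tree decomposition; so some bag has ≥ 3 vertices and tw(G) ≥ 2. The upper and lower bounds meet at 2, so that is the treewidth.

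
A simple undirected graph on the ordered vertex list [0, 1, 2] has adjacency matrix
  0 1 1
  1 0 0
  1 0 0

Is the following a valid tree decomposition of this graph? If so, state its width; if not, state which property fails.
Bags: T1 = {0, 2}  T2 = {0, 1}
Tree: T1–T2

Every vertex of G appears in some bag (union = {0, 1, 2}); every edge is covered by a bag; and for each vertex v the set of bags containing v is connected in the bag tree. The decomposition is therefore valid. The largest bag has 2 vertices, so the width is 1.

Yes; width 1.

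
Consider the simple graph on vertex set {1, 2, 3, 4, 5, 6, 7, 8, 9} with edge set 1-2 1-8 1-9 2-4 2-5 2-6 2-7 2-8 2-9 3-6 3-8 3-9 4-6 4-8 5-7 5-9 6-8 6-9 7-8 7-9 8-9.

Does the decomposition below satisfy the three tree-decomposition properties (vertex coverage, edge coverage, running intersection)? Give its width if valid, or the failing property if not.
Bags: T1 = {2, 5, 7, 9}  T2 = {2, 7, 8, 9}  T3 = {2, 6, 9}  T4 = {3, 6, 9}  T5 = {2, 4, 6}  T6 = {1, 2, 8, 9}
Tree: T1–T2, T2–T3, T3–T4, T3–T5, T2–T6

No — edge (8,6) lies in no bag.

A tree decomposition must satisfy three properties: every vertex lies in some bag; for every edge, both endpoints lie together in some bag; and for every vertex, the bags containing it form a connected subtree. Here edge (8,6) lies in no bag, so the decomposition is invalid.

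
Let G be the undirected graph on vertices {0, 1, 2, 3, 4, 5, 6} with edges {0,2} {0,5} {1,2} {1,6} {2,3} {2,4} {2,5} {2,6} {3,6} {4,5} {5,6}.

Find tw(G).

A width-2 tree decomposition is:
Bags: B1 = {2, 3, 6}  B2 = {2, 5, 6}  B3 = {2, 4, 5}  B4 = {1, 2, 6}  B5 = {0, 2, 5}
Tree: B1–B2, B2–B3, B2–B4, B2–B5
Every bag has size at most 3, so the width is 3 − 1 = 2 and tw(G) ≤ 2. Conversely, {1, 2, 6} is a clique of size 3, and the vertices of any clique must share a bag in every tree decomposition; so some bag has ≥ 3 vertices and tw(G) ≥ 2. Combining the bounds, tw(G) = 2.

2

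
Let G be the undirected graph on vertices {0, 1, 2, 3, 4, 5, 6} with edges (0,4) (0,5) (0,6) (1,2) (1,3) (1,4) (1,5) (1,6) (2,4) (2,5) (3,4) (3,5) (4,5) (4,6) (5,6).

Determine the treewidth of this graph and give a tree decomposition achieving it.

The largest bag has 4 vertices, giving width 3; this decomposition certifies tw(G) ≤ 3. For the lower bound, the 4 vertices {0, 4, 5, 6} are pairwise adjacent, and any tree decomposition puts a clique entirely inside one bag — forcing width ≥ 3. The upper and lower bounds meet at 3, so that is the treewidth.

Treewidth 3.
One such decomposition:
Bags: B1 = {1, 4, 5, 6}  B2 = {1, 3, 4, 5}  B3 = {1, 2, 4, 5}  B4 = {0, 4, 5, 6}
Tree: B1–B2, B2–B3, B1–B4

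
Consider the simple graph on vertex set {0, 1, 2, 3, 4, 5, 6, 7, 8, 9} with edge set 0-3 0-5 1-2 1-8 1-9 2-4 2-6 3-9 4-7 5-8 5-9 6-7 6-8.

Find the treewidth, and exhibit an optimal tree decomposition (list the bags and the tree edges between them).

Every bag has size at most 3, so the width is 3 − 1 = 2 and tw(G) ≤ 2. The edges 7–4–2–6–7 form a cycle, so G is not a tree and its treewidth is at least 2. The upper and lower bounds meet at 2, so that is the treewidth.

Treewidth 2.
One optimal decomposition is:
Bags: B1 = {4, 6, 7}  B2 = {2, 4, 6}  B3 = {2, 6, 8}  B4 = {1, 2, 8}  B5 = {1, 5, 8}  B6 = {1, 5, 9}  B7 = {0, 5, 9}  B8 = {0, 3, 9}
Tree: B1–B2, B2–B3, B3–B4, B4–B5, B5–B6, B6–B7, B7–B8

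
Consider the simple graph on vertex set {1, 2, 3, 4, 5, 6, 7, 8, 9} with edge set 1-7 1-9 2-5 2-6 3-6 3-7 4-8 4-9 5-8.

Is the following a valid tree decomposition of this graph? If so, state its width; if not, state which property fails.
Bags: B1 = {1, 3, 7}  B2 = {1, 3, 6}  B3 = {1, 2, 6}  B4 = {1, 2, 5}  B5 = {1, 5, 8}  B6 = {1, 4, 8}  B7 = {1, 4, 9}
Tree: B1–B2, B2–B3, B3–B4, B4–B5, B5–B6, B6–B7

Yes; width 2.

Every vertex of G appears in some bag (union = {1, 2, 3, 4, 5, 6, 7, 8, 9}); every edge is covered by a bag; and for each vertex v the set of bags containing v is connected in the bag tree. The decomposition is therefore valid. The largest bag has 3 vertices, so the width is 2.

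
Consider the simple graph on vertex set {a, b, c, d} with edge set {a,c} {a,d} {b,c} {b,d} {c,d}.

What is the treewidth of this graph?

A width-2 tree decomposition is:
Bags: B1 = {a, c, d}  B2 = {b, c, d}
Tree: B1–B2
The largest bag has 3 vertices, giving width 2; this decomposition certifies tw(G) ≤ 2. Conversely, {a, c, d} is a clique of size 3, and the vertices of any clique must share a bag in every tree decomposition; so some bag has ≥ 3 vertices and tw(G) ≥ 2. Hence tw(G) = 2 exactly.

2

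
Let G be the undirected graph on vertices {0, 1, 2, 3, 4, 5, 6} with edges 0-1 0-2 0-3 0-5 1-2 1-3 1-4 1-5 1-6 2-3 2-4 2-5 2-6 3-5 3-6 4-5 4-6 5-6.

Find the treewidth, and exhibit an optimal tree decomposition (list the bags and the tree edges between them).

Treewidth 4.
One such decomposition:
Bags: B1 = {1, 2, 4, 5, 6}  B2 = {1, 2, 3, 5, 6}  B3 = {0, 1, 2, 3, 5}
Tree: B1–B2, B2–B3

Each bag holds 5 vertices, so the decomposition has width 4, which upper-bounds the treewidth. On the other hand G contains the 5-clique {0, 1, 2, 3, 5}. A clique must lie in a single bag of any decomposition, so no decomposition can have width below 4. Hence tw(G) = 4 exactly.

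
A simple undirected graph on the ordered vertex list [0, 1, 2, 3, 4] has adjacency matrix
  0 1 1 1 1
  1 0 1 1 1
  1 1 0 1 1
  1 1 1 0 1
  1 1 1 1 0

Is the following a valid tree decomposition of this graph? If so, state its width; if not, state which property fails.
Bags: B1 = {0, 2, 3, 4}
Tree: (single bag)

No — vertex 1 appears in no bag.

A tree decomposition must satisfy three properties: every vertex lies in some bag; for every edge, both endpoints lie together in some bag; and for every vertex, the bags containing it form a connected subtree. Here vertex 1 appears in no bag, so the decomposition is invalid.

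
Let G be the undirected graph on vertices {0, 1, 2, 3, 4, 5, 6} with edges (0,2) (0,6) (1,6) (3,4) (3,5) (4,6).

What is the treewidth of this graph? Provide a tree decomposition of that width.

Every bag has size at most 2, so the width is 2 − 1 = 1 and tw(G) ≤ 1. Since G has at least one edge (e.g. 1–6), it is not an edgeless graph, so tw(G) ≥ 1. The upper and lower bounds meet at 1, so that is the treewidth.

Treewidth 1.
Bags: B1 = {1, 6}  B2 = {0, 6}  B3 = {4, 6}  B4 = {3, 4}  B5 = {0, 2}  B6 = {3, 5}
Tree: B1–B2, B1–B3, B3–B4, B2–B5, B4–B6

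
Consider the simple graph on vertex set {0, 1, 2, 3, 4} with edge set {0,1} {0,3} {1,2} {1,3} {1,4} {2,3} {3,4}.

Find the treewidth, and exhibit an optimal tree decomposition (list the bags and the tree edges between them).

Treewidth 2.
Bags: B1 = {0, 1, 3}  B2 = {1, 2, 3}  B3 = {1, 3, 4}
Tree: B1–B2, B1–B3

The largest bag has 3 vertices, giving width 2; this decomposition certifies tw(G) ≤ 2. On the other hand G contains the 3-clique {0, 1, 3}. A clique must lie in a single bag of any decomposition, so no decomposition can have width below 2. Therefore the treewidth is 2.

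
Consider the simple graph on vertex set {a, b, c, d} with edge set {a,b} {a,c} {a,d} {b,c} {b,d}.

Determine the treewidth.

2

A width-2 tree decomposition is:
Bags: B1 = {a, b, c}  B2 = {a, b, d}
Tree: B1–B2
Every bag has size at most 3, so the width is 3 − 1 = 2 and tw(G) ≤ 2. On the other hand G contains the 3-clique {a, b, d}. A clique must lie in a single bag of any decomposition, so no decomposition can have width below 2. Therefore the treewidth is 2.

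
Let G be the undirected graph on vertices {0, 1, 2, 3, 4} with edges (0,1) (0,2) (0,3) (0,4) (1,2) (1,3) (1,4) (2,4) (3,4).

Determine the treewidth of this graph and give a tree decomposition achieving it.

The largest bag has 4 vertices, giving width 3; this decomposition certifies tw(G) ≤ 3. On the other hand G contains the 4-clique {0, 1, 2, 4}. A clique must lie in a single bag of any decomposition, so no decomposition can have width below 3. Therefore the treewidth is 3.

Treewidth 3.
Bags: B1 = {0, 1, 2, 4}  B2 = {0, 1, 3, 4}
Tree: B1–B2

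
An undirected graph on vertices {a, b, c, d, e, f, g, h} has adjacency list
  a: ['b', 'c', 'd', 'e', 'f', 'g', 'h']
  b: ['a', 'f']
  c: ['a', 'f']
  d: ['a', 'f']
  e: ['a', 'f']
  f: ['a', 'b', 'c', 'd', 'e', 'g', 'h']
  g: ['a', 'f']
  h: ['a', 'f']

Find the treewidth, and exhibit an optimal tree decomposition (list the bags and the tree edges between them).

Every bag has size at most 3, so the width is 3 − 1 = 2 and tw(G) ≤ 2. Conversely, {a, d, f} is a clique of size 3, and the vertices of any clique must share a bag in every tree decomposition; so some bag has ≥ 3 vertices and tw(G) ≥ 2. Therefore the treewidth is 2.

Treewidth 2.
Bags: B1 = {a, e, f}  B2 = {a, b, f}  B3 = {a, c, f}  B4 = {a, f, h}  B5 = {a, d, f}  B6 = {a, f, g}
Tree: B1–B2, B2–B3, B2–B4, B4–B5, B3–B6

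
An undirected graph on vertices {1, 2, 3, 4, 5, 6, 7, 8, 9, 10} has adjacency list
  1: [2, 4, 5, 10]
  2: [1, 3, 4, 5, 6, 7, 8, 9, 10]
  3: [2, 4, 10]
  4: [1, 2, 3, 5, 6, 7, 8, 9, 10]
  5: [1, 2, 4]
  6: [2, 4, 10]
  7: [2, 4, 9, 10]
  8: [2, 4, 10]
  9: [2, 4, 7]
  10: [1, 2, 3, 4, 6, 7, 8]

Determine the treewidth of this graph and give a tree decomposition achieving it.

The largest bag has 4 vertices, giving width 3; this decomposition certifies tw(G) ≤ 3. On the other hand G contains the 4-clique {2, 4, 7, 9}. A clique must lie in a single bag of any decomposition, so no decomposition can have width below 3. Combining the bounds, tw(G) = 3.

Treewidth 3.
Bags: B1 = {2, 4, 6, 10}  B2 = {2, 4, 7, 10}  B3 = {1, 2, 4, 10}  B4 = {1, 2, 4, 5}  B5 = {2, 4, 7, 9}  B6 = {2, 4, 8, 10}  B7 = {2, 3, 4, 10}
Tree: B1–B2, B2–B3, B3–B4, B2–B5, B2–B6, B3–B7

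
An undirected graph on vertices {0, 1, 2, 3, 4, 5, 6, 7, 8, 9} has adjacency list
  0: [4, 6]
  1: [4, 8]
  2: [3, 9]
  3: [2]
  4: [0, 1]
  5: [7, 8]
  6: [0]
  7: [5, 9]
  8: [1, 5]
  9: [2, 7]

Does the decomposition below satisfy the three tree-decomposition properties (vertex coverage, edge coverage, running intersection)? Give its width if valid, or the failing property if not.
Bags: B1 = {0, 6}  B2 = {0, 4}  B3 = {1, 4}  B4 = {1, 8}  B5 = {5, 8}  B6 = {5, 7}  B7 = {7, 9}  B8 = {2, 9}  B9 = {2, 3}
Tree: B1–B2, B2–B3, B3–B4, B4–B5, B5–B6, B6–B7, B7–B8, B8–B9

Checking the three conditions: (i) the bags cover all of {0, 1, 2, 3, 4, 5, 6, 7, 8, 9}; (ii) for each edge, some bag contains both endpoints; (iii) the bags containing any fixed vertex form a subtree. All hold, so the decomposition is valid with width 2 − 1 = 1.

Yes; width 1.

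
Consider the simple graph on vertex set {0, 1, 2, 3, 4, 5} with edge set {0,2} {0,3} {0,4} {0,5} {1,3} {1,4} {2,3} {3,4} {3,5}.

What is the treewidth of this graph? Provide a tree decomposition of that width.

Every bag has size at most 3, so the width is 3 − 1 = 2 and tw(G) ≤ 2. Conversely, {0, 2, 3} is a clique of size 3, and the vertices of any clique must share a bag in every tree decomposition; so some bag has ≥ 3 vertices and tw(G) ≥ 2. Therefore the treewidth is 2.

Treewidth 2.
One optimal decomposition is:
Bags: B1 = {0, 3, 4}  B2 = {0, 2, 3}  B3 = {0, 3, 5}  B4 = {1, 3, 4}
Tree: B1–B2, B2–B3, B1–B4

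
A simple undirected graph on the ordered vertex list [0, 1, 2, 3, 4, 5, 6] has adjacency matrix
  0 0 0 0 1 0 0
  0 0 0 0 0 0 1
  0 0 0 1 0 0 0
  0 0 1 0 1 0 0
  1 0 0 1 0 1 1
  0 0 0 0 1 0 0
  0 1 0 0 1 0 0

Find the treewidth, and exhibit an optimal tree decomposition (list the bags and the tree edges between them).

Treewidth 1.
One optimal decomposition is:
Bags: B1 = {4, 6}  B2 = {4, 5}  B3 = {3, 4}  B4 = {2, 3}  B5 = {1, 6}  B6 = {0, 4}
Tree: B1–B2, B1–B3, B3–B4, B1–B5, B1–B6

Every bag has size at most 2, so the width is 2 − 1 = 1 and tw(G) ≤ 1. Any graph with an edge has treewidth ≥ 1, and G has the edge 4–6. Hence tw(G) = 1 exactly.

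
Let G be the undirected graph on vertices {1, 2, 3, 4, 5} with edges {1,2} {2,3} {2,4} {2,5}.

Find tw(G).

A width-1 tree decomposition is:
Bags: B1 = {2, 4}  B2 = {1, 2}  B3 = {2, 5}  B4 = {2, 3}
Tree: B1–B2, B1–B3, B3–B4
Each bag holds 2 vertices, so the decomposition has width 1, which upper-bounds the treewidth. Any graph with an edge has treewidth ≥ 1, and G has the edge 4–2. The upper and lower bounds meet at 1, so that is the treewidth.

1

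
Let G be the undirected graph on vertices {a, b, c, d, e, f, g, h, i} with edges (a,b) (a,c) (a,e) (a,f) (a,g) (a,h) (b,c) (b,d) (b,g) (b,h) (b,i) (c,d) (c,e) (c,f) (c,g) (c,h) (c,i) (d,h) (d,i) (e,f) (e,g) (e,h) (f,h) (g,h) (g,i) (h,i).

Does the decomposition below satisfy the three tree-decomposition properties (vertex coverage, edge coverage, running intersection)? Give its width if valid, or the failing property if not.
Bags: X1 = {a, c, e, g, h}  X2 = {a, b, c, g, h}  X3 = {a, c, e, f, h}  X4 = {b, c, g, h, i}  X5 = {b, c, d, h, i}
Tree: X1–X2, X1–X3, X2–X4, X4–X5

Yes; width 4.

Every vertex of G appears in some bag (union = {a, b, c, d, e, f, g, h, i}); every edge is covered by a bag; and for each vertex v the set of bags containing v is connected in the bag tree. The decomposition is therefore valid. The largest bag has 5 vertices, so the width is 4.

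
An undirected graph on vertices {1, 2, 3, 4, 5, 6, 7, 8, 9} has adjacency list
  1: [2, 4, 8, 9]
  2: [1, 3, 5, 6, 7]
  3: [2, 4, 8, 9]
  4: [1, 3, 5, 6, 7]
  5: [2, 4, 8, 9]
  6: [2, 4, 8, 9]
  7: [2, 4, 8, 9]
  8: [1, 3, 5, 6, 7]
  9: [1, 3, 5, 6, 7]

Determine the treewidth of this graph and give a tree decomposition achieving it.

Treewidth 4.
One such decomposition:
Bags: B1 = {2, 3, 4, 8, 9}  B2 = {2, 4, 7, 8, 9}  B3 = {2, 4, 6, 8, 9}  B4 = {1, 2, 4, 8, 9}  B5 = {2, 4, 5, 8, 9}
Tree: B1–B2, B2–B3, B3–B4, B4–B5

The largest bag has 5 vertices, giving width 4; this decomposition certifies tw(G) ≤ 4. For the lower bound: the 5 vertex sets {3,4}, {7,9}, {6,8}, {2}, {1} are disjoint, each induces a connected subgraph, and every pair is joined by at least one edge of G. Contracting each set to a single vertex therefore yields K_{5} as a minor, and since treewidth is minor-monotone, tw(G) ≥ tw(K_{5}) = 4. Combining the bounds, tw(G) = 4.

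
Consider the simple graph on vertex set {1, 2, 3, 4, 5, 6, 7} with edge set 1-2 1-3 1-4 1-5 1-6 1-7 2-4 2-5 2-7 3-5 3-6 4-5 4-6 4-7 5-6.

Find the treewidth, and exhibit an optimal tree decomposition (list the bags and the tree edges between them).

Treewidth 3.
Bags: B1 = {1, 4, 5, 6}  B2 = {1, 2, 4, 5}  B3 = {1, 3, 5, 6}  B4 = {1, 2, 4, 7}
Tree: B1–B2, B1–B3, B2–B4

The largest bag has 4 vertices, giving width 3; this decomposition certifies tw(G) ≤ 3. For the lower bound, the 4 vertices {1, 3, 5, 6} are pairwise adjacent, and any tree decomposition puts a clique entirely inside one bag — forcing width ≥ 3. Hence tw(G) = 3 exactly.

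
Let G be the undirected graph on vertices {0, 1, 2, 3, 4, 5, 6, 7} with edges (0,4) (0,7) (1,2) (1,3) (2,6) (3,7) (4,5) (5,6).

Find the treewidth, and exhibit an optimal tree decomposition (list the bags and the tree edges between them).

Each bag holds 3 vertices, so the decomposition has width 2, which upper-bounds the treewidth. Since 2–6–5–4–0–7–3–1–2 is a cycle in G, G is not acyclic. Forests are exactly the graphs of treewidth ≤ 1, so tw(G) ≥ 2. Therefore the treewidth is 2.

Treewidth 2.
One optimal decomposition is:
Bags: B1 = {2, 5, 6}  B2 = {2, 4, 5}  B3 = {0, 2, 4}  B4 = {0, 2, 7}  B5 = {2, 3, 7}  B6 = {1, 2, 3}
Tree: B1–B2, B2–B3, B3–B4, B4–B5, B5–B6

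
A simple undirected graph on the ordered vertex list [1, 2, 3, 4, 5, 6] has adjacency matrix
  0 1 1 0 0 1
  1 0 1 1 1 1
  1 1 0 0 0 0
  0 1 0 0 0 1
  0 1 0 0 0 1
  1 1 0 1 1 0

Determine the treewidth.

2

A width-2 tree decomposition is:
Bags: B1 = {2, 5, 6}  B2 = {2, 4, 6}  B3 = {1, 2, 6}  B4 = {1, 2, 3}
Tree: B1–B2, B2–B3, B3–B4
Every bag has size at most 3, so the width is 3 − 1 = 2 and tw(G) ≤ 2. Conversely, {1, 2, 3} is a clique of size 3, and the vertices of any clique must share a bag in every tree decomposition; so some bag has ≥ 3 vertices and tw(G) ≥ 2. The upper and lower bounds meet at 2, so that is the treewidth.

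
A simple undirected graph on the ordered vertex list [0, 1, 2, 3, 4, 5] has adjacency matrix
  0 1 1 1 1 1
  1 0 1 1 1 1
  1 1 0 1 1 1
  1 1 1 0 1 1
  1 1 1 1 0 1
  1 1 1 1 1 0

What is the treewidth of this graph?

5

A width-5 tree decomposition is:
Bags: B1 = {0, 1, 2, 3, 4, 5}
Tree: (single bag)
With just one bag of size 6, the width is 6 − 1 = 5, so tw(G) ≤ 5. Conversely, {0, 1, 2, 3, 4, 5} is a clique of size 6, and the vertices of any clique must share a bag in every tree decomposition; so some bag has ≥ 6 vertices and tw(G) ≥ 5. Therefore the treewidth is 5.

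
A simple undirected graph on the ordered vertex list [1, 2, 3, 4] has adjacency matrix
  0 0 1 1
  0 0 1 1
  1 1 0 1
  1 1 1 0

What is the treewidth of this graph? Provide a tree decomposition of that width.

The largest bag has 3 vertices, giving width 2; this decomposition certifies tw(G) ≤ 2. For the lower bound, the 3 vertices {1, 3, 4} are pairwise adjacent, and any tree decomposition puts a clique entirely inside one bag — forcing width ≥ 2. Hence tw(G) = 2 exactly.

Treewidth 2.
One optimal decomposition is:
Bags: B1 = {1, 3, 4}  B2 = {2, 3, 4}
Tree: B1–B2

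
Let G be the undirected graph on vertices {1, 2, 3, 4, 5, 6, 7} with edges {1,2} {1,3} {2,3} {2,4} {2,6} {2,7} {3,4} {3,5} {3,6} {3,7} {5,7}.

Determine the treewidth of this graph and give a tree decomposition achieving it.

Treewidth 2.
Bags: B1 = {2, 3, 4}  B2 = {1, 2, 3}  B3 = {2, 3, 7}  B4 = {2, 3, 6}  B5 = {3, 5, 7}
Tree: B1–B2, B1–B3, B2–B4, B3–B5

Every bag has size at most 3, so the width is 3 − 1 = 2 and tw(G) ≤ 2. On the other hand G contains the 3-clique {1, 2, 3}. A clique must lie in a single bag of any decomposition, so no decomposition can have width below 2. Combining the bounds, tw(G) = 2.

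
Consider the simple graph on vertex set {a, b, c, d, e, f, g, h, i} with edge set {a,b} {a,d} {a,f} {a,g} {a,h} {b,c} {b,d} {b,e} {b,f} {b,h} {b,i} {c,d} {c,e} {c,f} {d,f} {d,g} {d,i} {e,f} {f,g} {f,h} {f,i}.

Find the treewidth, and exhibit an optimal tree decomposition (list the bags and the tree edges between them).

Treewidth 3.
Bags: B1 = {a, b, d, f}  B2 = {b, c, d, f}  B3 = {b, d, f, i}  B4 = {a, d, f, g}  B5 = {b, c, e, f}  B6 = {a, b, f, h}
Tree: B1–B2, B1–B3, B1–B4, B2–B5, B1–B6

Every bag has size at most 4, so the width is 4 − 1 = 3 and tw(G) ≤ 3. Conversely, {a, d, f, g} is a clique of size 4, and the vertices of any clique must share a bag in every tree decomposition; so some bag has ≥ 4 vertices and tw(G) ≥ 3. The upper and lower bounds meet at 3, so that is the treewidth.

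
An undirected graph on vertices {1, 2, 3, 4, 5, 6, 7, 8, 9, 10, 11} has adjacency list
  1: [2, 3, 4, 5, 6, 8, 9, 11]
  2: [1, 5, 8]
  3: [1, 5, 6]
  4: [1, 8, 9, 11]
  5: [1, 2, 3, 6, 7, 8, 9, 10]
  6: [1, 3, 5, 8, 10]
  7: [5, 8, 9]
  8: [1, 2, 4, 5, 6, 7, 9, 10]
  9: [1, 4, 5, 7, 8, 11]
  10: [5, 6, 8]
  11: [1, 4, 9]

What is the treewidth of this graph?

A width-3 tree decomposition is:
Bags: B1 = {1, 4, 8, 9}  B2 = {1, 5, 8, 9}  B3 = {1, 5, 6, 8}  B4 = {1, 4, 9, 11}  B5 = {5, 6, 8, 10}  B6 = {5, 7, 8, 9}  B7 = {1, 2, 5, 8}  B8 = {1, 3, 5, 6}
Tree: B1–B2, B2–B3, B1–B4, B3–B5, B2–B6, B2–B7, B3–B8
The largest bag has 4 vertices, giving width 3; this decomposition certifies tw(G) ≤ 3. For the lower bound, the 4 vertices {1, 4, 9, 11} are pairwise adjacent, and any tree decomposition puts a clique entirely inside one bag — forcing width ≥ 3. Combining the bounds, tw(G) = 3.

3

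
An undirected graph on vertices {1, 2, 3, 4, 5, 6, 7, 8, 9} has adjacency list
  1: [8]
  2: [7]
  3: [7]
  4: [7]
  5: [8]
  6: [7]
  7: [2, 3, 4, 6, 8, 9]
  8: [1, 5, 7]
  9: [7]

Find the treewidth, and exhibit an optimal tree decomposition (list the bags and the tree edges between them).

The largest bag has 2 vertices, giving width 1; this decomposition certifies tw(G) ≤ 1. Since G has at least one edge (e.g. 7–4), it is not an edgeless graph, so tw(G) ≥ 1. The upper and lower bounds meet at 1, so that is the treewidth.

Treewidth 1.
Bags: B1 = {4, 7}  B2 = {7, 8}  B3 = {1, 8}  B4 = {2, 7}  B5 = {3, 7}  B6 = {6, 7}  B7 = {5, 8}  B8 = {7, 9}
Tree: B1–B2, B2–B3, B2–B4, B4–B5, B2–B6, B3–B7, B6–B8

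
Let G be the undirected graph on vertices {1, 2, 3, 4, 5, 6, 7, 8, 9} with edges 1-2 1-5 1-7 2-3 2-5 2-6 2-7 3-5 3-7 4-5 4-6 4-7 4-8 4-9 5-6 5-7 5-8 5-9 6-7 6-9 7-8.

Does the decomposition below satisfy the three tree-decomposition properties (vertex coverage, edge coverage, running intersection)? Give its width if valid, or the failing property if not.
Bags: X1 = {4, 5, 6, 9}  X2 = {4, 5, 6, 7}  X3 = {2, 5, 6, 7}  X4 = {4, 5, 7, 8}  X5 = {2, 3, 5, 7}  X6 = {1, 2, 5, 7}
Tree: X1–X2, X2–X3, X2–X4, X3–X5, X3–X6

Every vertex of G appears in some bag (union = {1, 2, 3, 4, 5, 6, 7, 8, 9}); every edge is covered by a bag; and for each vertex v the set of bags containing v is connected in the bag tree. The decomposition is therefore valid. The largest bag has 4 vertices, so the width is 3.

Yes; width 3.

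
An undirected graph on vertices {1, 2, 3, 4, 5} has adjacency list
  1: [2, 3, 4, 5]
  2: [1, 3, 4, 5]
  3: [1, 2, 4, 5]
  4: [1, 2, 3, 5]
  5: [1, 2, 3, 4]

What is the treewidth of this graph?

4

A width-4 tree decomposition is:
Bags: B1 = {1, 2, 3, 4, 5}
Tree: (single bag)
With just one bag of size 5, the width is 5 − 1 = 4, so tw(G) ≤ 4. For the lower bound, the 5 vertices {1, 2, 3, 4, 5} are pairwise adjacent, and any tree decomposition puts a clique entirely inside one bag — forcing width ≥ 4. The upper and lower bounds meet at 4, so that is the treewidth.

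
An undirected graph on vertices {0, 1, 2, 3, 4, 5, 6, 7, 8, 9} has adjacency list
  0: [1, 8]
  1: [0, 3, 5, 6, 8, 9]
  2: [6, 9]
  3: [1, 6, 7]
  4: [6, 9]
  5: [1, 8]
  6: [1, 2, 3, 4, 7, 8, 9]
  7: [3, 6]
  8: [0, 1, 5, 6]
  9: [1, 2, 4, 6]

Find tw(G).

A width-2 tree decomposition is:
Bags: B1 = {1, 6, 8}  B2 = {1, 3, 6}  B3 = {1, 5, 8}  B4 = {3, 6, 7}  B5 = {1, 6, 9}  B6 = {0, 1, 8}  B7 = {2, 6, 9}  B8 = {4, 6, 9}
Tree: B1–B2, B1–B3, B2–B4, B2–B5, B3–B6, B5–B7, B5–B8
The largest bag has 3 vertices, giving width 2; this decomposition certifies tw(G) ≤ 2. On the other hand G contains the 3-clique {0, 1, 8}. A clique must lie in a single bag of any decomposition, so no decomposition can have width below 2. Combining the bounds, tw(G) = 2.

2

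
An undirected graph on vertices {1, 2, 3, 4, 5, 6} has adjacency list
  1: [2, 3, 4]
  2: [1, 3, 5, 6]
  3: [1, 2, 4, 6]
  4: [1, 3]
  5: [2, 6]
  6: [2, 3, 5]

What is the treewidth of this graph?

A width-2 tree decomposition is:
Bags: B1 = {2, 3, 6}  B2 = {1, 2, 3}  B3 = {2, 5, 6}  B4 = {1, 3, 4}
Tree: B1–B2, B1–B3, B2–B4
The largest bag has 3 vertices, giving width 2; this decomposition certifies tw(G) ≤ 2. Conversely, {1, 2, 3} is a clique of size 3, and the vertices of any clique must share a bag in every tree decomposition; so some bag has ≥ 3 vertices and tw(G) ≥ 2. Therefore the treewidth is 2.

2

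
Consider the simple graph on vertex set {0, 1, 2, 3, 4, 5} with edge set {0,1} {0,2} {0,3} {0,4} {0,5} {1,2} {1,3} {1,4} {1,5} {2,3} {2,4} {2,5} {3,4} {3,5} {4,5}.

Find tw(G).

A width-5 tree decomposition is:
Bags: B1 = {0, 1, 2, 3, 4, 5}
Tree: (single bag)
With just one bag of size 6, the width is 6 − 1 = 5, so tw(G) ≤ 5. For the lower bound, the 6 vertices {0, 1, 2, 3, 4, 5} are pairwise adjacent, and any tree decomposition puts a clique entirely inside one bag — forcing width ≥ 5. The upper and lower bounds meet at 5, so that is the treewidth.

5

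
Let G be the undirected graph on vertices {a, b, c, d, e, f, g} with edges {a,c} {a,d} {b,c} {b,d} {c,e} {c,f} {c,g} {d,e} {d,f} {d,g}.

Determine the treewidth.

A width-2 tree decomposition is:
Bags: B1 = {c, d, f}  B2 = {c, d, e}  B3 = {a, c, d}  B4 = {b, c, d}  B5 = {c, d, g}
Tree: B1–B2, B2–B3, B3–B4, B4–B5
Each bag holds 3 vertices, so the decomposition has width 2, which upper-bounds the treewidth. For the lower bound, G contains the cycle d–f–c–e–d, so G is not a forest; only forests have treewidth ≤ 1, hence tw(G) ≥ 2. The upper and lower bounds meet at 2, so that is the treewidth.

2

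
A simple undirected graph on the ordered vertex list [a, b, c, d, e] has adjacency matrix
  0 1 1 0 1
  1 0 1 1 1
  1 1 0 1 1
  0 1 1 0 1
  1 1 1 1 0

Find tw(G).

A width-3 tree decomposition is:
Bags: B1 = {b, c, d, e}  B2 = {a, b, c, e}
Tree: B1–B2
Each bag holds 4 vertices, so the decomposition has width 3, which upper-bounds the treewidth. For the lower bound, the 4 vertices {b, c, d, e} are pairwise adjacent, and any tree decomposition puts a clique entirely inside one bag — forcing width ≥ 3. Hence tw(G) = 3 exactly.

3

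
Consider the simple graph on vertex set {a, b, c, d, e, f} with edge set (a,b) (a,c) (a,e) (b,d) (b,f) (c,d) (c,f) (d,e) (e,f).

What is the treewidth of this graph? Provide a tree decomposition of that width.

Every bag has size at most 4, so the width is 4 − 1 = 3 and tw(G) ≤ 3. For the lower bound: the 4 vertex sets {a,b}, {e,f}, {d}, {c} are disjoint, each induces a connected subgraph, and every pair is joined by at least one edge of G. Contracting each set to a single vertex therefore yields K_{4} as a minor, and since treewidth is minor-monotone, tw(G) ≥ tw(K_{4}) = 3. Therefore the treewidth is 3.

Treewidth 3.
Bags: B1 = {a, b, d, f}  B2 = {a, d, e, f}  B3 = {a, c, d, f}
Tree: B1–B2, B2–B3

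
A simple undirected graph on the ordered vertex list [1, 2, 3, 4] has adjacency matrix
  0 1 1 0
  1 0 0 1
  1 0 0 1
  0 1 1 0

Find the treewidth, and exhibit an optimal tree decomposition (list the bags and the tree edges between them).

The largest bag has 3 vertices, giving width 2; this decomposition certifies tw(G) ≤ 2. The edges 4–2–1–3–4 form a cycle, so G is not a tree and its treewidth is at least 2. Combining the bounds, tw(G) = 2.

Treewidth 2.
One such decomposition:
Bags: B1 = {1, 2, 4}  B2 = {1, 3, 4}
Tree: B1–B2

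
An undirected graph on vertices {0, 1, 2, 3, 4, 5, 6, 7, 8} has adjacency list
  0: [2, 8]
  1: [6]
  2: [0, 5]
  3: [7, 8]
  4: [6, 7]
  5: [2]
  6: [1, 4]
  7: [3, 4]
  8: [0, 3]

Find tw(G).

1

A width-1 tree decomposition is:
Bags: B1 = {2, 5}  B2 = {0, 2}  B3 = {0, 8}  B4 = {3, 8}  B5 = {3, 7}  B6 = {4, 7}  B7 = {4, 6}  B8 = {1, 6}
Tree: B1–B2, B2–B3, B3–B4, B4–B5, B5–B6, B6–B7, B7–B8
Each bag holds 2 vertices, so the decomposition has width 1, which upper-bounds the treewidth. Any graph with an edge has treewidth ≥ 1, and G has the edge 5–2. Therefore the treewidth is 1.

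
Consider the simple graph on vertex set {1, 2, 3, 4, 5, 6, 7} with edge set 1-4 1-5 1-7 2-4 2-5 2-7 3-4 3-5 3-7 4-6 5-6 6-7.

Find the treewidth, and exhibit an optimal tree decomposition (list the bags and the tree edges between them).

Every bag has size at most 4, so the width is 4 − 1 = 3 and tw(G) ≤ 3. For the lower bound: the 4 vertex sets {3,7}, {5,6}, {4}, {1} are disjoint, each induces a connected subgraph, and every pair is joined by at least one edge of G. Contracting each set to a single vertex therefore yields K_{4} as a minor, and since treewidth is minor-monotone, tw(G) ≥ tw(K_{4}) = 3. Hence tw(G) = 3 exactly.

Treewidth 3.
One optimal decomposition is:
Bags: B1 = {3, 4, 5, 7}  B2 = {4, 5, 6, 7}  B3 = {1, 4, 5, 7}  B4 = {2, 4, 5, 7}
Tree: B1–B2, B2–B3, B3–B4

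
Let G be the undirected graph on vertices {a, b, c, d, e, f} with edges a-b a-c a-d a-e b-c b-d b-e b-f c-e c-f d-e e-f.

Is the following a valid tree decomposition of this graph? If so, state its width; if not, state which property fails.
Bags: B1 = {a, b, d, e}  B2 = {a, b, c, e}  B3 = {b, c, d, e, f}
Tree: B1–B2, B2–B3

No — bags containing vertex d are not connected in the tree.

A tree decomposition must satisfy three properties: every vertex lies in some bag; for every edge, both endpoints lie together in some bag; and for every vertex, the bags containing it form a connected subtree. Here bags containing vertex d are not connected in the tree, so the decomposition is invalid.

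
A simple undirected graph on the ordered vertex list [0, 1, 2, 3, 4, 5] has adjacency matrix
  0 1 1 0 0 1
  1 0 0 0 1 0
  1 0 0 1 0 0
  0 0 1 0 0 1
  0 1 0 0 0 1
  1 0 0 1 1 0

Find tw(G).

A width-2 tree decomposition is:
Bags: B1 = {2, 3, 5}  B2 = {0, 2, 5}  B3 = {0, 4, 5}  B4 = {0, 1, 4}
Tree: B1–B2, B2–B3, B3–B4
Every bag has size at most 3, so the width is 3 − 1 = 2 and tw(G) ≤ 2. Since 3–2–0–5–3 is a cycle in G, G is not acyclic. Forests are exactly the graphs of treewidth ≤ 1, so tw(G) ≥ 2. The upper and lower bounds meet at 2, so that is the treewidth.

2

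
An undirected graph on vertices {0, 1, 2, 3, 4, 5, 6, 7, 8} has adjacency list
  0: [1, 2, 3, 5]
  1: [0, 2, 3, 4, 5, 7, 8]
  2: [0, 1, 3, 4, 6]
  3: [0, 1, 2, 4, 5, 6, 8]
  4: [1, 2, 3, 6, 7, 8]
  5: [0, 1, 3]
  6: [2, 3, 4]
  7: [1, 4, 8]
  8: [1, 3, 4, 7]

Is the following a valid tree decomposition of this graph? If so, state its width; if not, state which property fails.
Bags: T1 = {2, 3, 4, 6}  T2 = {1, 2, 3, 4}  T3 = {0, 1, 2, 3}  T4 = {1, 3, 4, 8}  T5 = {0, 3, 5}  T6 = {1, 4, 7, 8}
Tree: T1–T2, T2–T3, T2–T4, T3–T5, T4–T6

A tree decomposition must satisfy three properties: every vertex lies in some bag; for every edge, both endpoints lie together in some bag; and for every vertex, the bags containing it form a connected subtree. Here edge (1,5) lies in no bag, so the decomposition is invalid.

No — edge (1,5) lies in no bag.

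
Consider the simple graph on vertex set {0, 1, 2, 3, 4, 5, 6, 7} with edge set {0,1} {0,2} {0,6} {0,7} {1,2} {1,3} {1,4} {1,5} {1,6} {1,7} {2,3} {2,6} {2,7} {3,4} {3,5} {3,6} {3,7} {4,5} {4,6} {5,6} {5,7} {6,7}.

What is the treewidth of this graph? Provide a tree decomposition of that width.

Treewidth 4.
One optimal decomposition is:
Bags: B1 = {1, 3, 5, 6, 7}  B2 = {1, 2, 3, 6, 7}  B3 = {0, 1, 2, 6, 7}  B4 = {1, 3, 4, 5, 6}
Tree: B1–B2, B2–B3, B1–B4

Every bag has size at most 5, so the width is 5 − 1 = 4 and tw(G) ≤ 4. For the lower bound, the 5 vertices {0, 1, 2, 6, 7} are pairwise adjacent, and any tree decomposition puts a clique entirely inside one bag — forcing width ≥ 4. Hence tw(G) = 4 exactly.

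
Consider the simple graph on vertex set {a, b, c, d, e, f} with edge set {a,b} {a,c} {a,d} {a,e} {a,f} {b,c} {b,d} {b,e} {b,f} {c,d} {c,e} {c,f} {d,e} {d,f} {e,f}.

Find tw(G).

A width-5 tree decomposition is:
Bags: B1 = {a, b, c, d, e, f}
Tree: (single bag)
With just one bag of size 6, the width is 6 − 1 = 5, so tw(G) ≤ 5. On the other hand G contains the 6-clique {a, b, c, d, e, f}. A clique must lie in a single bag of any decomposition, so no decomposition can have width below 5. Therefore the treewidth is 5.

5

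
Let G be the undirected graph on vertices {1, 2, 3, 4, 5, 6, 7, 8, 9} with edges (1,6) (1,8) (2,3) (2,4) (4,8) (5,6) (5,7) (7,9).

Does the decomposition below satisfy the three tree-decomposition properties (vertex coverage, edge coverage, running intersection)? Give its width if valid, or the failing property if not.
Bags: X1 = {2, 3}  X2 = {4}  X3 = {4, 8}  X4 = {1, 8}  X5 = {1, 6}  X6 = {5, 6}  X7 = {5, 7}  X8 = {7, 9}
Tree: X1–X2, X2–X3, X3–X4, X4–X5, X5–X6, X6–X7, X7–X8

No — edge (2,4) lies in no bag.

A tree decomposition must satisfy three properties: every vertex lies in some bag; for every edge, both endpoints lie together in some bag; and for every vertex, the bags containing it form a connected subtree. Here edge (2,4) lies in no bag, so the decomposition is invalid.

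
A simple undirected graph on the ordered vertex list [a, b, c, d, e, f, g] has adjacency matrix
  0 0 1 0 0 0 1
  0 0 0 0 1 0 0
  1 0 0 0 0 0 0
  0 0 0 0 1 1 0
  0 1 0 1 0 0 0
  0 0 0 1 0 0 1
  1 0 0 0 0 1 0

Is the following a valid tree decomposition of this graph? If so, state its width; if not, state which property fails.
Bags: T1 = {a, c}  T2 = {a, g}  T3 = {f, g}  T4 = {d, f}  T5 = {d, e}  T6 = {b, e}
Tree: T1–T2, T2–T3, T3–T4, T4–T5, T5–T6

Yes; width 1.

Vertex coverage: the bags together contain {a, b, c, d, e, f, g}, the full vertex set. Edge coverage: each edge of G has both endpoints in at least one bag. Running intersection: for every vertex, the bags containing it form a connected subtree. All three properties hold, so this is a valid tree decomposition of width max|bag| − 1 = 1, and hence tw(G) ≤ 1.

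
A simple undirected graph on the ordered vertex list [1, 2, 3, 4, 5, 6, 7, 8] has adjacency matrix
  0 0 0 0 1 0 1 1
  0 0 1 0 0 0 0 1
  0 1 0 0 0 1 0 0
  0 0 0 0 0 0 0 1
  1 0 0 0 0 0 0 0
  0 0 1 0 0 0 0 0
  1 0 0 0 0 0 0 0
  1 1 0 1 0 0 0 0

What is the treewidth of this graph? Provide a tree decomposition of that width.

Each bag holds 2 vertices, so the decomposition has width 1, which upper-bounds the treewidth. Any graph with an edge has treewidth ≥ 1, and G has the edge 1–5. The upper and lower bounds meet at 1, so that is the treewidth.

Treewidth 1.
One optimal decomposition is:
Bags: B1 = {1, 5}  B2 = {1, 8}  B3 = {2, 8}  B4 = {1, 7}  B5 = {2, 3}  B6 = {3, 6}  B7 = {4, 8}
Tree: B1–B2, B2–B3, B2–B4, B3–B5, B5–B6, B2–B7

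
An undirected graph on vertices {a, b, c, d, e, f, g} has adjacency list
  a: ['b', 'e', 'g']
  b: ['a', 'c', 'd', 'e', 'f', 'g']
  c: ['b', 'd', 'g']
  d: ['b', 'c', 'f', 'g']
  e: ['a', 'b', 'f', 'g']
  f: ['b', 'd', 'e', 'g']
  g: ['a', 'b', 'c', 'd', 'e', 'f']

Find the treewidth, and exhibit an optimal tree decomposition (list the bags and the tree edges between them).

Treewidth 3.
Bags: B1 = {b, e, f, g}  B2 = {a, b, e, g}  B3 = {b, d, f, g}  B4 = {b, c, d, g}
Tree: B1–B2, B1–B3, B3–B4

Every bag has size at most 4, so the width is 4 − 1 = 3 and tw(G) ≤ 3. For the lower bound, the 4 vertices {b, c, d, g} are pairwise adjacent, and any tree decomposition puts a clique entirely inside one bag — forcing width ≥ 3. Hence tw(G) = 3 exactly.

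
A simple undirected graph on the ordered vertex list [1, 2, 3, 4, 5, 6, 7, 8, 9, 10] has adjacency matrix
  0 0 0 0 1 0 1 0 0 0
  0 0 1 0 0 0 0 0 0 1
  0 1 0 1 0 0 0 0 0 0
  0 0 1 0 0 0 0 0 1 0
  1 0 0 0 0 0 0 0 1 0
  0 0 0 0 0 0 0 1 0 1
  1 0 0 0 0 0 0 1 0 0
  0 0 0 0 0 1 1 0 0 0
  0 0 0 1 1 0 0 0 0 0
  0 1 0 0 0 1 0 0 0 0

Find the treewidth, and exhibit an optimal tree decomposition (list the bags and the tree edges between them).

Treewidth 2.
One such decomposition:
Bags: B1 = {2, 3, 4}  B2 = {2, 4, 10}  B3 = {4, 6, 10}  B4 = {4, 6, 8}  B5 = {4, 7, 8}  B6 = {1, 4, 7}  B7 = {1, 4, 5}  B8 = {4, 5, 9}
Tree: B1–B2, B2–B3, B3–B4, B4–B5, B5–B6, B6–B7, B7–B8

Each bag holds 3 vertices, so the decomposition has width 2, which upper-bounds the treewidth. Since 4–3–2–10–6–8–7–1–5–9–4 is a cycle in G, G is not acyclic. Forests are exactly the graphs of treewidth ≤ 1, so tw(G) ≥ 2. Therefore the treewidth is 2.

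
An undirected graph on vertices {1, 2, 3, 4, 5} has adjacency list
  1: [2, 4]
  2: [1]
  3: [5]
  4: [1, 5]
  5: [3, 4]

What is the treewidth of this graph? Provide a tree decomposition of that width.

Each bag holds 2 vertices, so the decomposition has width 1, which upper-bounds the treewidth. Since G has at least one edge (e.g. 2–1), it is not an edgeless graph, so tw(G) ≥ 1. The upper and lower bounds meet at 1, so that is the treewidth.

Treewidth 1.
One optimal decomposition is:
Bags: B1 = {1, 2}  B2 = {1, 4}  B3 = {4, 5}  B4 = {3, 5}
Tree: B1–B2, B2–B3, B3–B4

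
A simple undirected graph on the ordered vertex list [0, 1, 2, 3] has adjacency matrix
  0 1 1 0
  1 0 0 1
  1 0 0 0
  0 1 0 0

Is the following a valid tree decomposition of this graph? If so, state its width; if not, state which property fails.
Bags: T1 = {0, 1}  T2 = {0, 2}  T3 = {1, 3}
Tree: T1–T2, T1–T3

Vertex coverage: the bags together contain {0, 1, 2, 3}, the full vertex set. Edge coverage: each edge of G has both endpoints in at least one bag. Running intersection: for every vertex, the bags containing it form a connected subtree. All three properties hold, so this is a valid tree decomposition of width max|bag| − 1 = 1, and hence tw(G) ≤ 1.

Yes; width 1.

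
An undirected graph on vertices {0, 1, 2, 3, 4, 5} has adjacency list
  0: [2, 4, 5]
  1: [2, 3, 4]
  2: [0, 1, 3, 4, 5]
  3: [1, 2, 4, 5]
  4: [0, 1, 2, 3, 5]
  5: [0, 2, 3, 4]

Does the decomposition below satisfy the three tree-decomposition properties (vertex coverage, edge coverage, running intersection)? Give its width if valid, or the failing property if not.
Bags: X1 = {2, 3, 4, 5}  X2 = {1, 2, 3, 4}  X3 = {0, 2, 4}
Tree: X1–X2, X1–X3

A tree decomposition must satisfy three properties: every vertex lies in some bag; for every edge, both endpoints lie together in some bag; and for every vertex, the bags containing it form a connected subtree. Here edge (5,0) lies in no bag, so the decomposition is invalid.

No — edge (5,0) lies in no bag.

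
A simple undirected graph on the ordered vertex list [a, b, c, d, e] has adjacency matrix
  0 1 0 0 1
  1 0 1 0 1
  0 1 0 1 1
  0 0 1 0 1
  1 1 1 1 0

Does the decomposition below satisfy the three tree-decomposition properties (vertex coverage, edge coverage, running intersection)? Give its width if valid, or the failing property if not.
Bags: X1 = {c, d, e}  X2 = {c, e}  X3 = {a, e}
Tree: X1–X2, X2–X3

A tree decomposition must satisfy three properties: every vertex lies in some bag; for every edge, both endpoints lie together in some bag; and for every vertex, the bags containing it form a connected subtree. Here vertex b appears in no bag, so the decomposition is invalid.

No — vertex b appears in no bag.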